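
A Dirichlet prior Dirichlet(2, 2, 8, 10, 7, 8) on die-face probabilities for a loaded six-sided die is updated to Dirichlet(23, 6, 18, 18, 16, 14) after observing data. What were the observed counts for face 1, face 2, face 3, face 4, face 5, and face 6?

counts (21, 4, 10, 8, 9, 6)

For a Dirichlet(α) prior with multinomial counts c, the posterior is Dirichlet(α + c) componentwise.
Counts are posterior − prior componentwise: 23−2=21, 6−2=4, 18−8=10, 18−10=8, 16−7=9, 14−8=6.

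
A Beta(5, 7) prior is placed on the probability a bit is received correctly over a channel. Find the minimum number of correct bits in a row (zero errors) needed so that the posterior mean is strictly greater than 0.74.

k = 15

After k correct bits and 0 errors the posterior is Beta(5+k, 7), with mean (5+k)/(5+7+k).
Set (5+k)/(12+k) > 0.74 and solve: k > (0.74·12 − 5)/(1 − 0.74) = 14.923.
The smallest integer exceeding 14.923 is 15.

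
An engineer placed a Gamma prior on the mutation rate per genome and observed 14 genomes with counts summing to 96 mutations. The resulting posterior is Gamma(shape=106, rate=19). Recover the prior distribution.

Gamma–Poisson conjugacy: posterior shape = α + Σxᵢ, posterior rate = β + n.
So α = 106 − 96 = 10 and β = 19 − 14 = 5.

Gamma(shape=10, rate=5)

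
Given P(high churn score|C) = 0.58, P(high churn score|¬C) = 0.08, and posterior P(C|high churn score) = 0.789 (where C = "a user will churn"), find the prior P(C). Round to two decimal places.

P(C) = 0.34

Bayes' rule in odds form gives O(C|E) = O(C)·[P(E|C)/P(E|¬C)], hence O(C) = O(C|E)/LR.
Posterior odds = 0.789/(1−0.789) = 3.7393. LR = 0.58/0.08 = 7.2500.
Prior odds = 3.7393/7.2500 = 0.5158, so P(C) = 0.5158/(1+0.5158) ≈ 0.34.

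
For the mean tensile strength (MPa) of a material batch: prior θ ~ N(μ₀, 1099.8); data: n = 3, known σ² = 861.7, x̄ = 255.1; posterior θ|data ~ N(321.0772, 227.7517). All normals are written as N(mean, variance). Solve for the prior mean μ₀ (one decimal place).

μ₀ = 573.7

The posterior mean is a precision-weighted average: μ_n = (τ₀μ₀ + τ_data·x̄)/(τ₀+τ_data), with τ₀=1/σ₀² and τ_data=n/σ².
Here τ₀ = 1/1099.8 = 0.000909 and τ_data = 3/861.7 = 0.003481, so τ_n = 0.004390.
Rearranging for μ₀: μ₀ = (μ_n·τ_n − τ_data·x̄)/τ₀ = (321.0772·0.004390 − 0.003481·255.1) / 0.000909 = 0.521526/0.000909 ≈ 573.7.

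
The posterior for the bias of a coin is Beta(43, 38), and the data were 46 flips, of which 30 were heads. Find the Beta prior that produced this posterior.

Beta(13, 22)

Under Beta–binomial conjugacy the posterior parameters are (α+s, β+f).
Subtract the data counts: 43−30=13, 38−16=22.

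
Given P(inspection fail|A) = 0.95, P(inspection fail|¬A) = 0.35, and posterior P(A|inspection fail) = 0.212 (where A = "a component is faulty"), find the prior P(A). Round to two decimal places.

Bayes' rule in odds form gives O(A|E) = O(A)·[P(E|A)/P(E|¬A)], hence O(A) = O(A|E)/LR.
Posterior odds = 0.212/(1−0.212) = 0.2690. LR = 0.95/0.35 = 2.7143.
Prior odds = 0.2690/2.7143 = 0.0991, so P(A) = 0.0991/(1+0.0991) ≈ 0.09.

P(A) = 0.09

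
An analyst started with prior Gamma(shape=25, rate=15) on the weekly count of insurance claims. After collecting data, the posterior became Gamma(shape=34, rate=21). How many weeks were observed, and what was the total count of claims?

n = 6 weeks with total 9 claims

A Gamma(α, β) prior (rate parametrization) on a Poisson rate with n observations summing to S gives posterior Gamma(α+S, β+n).
Matching: Σxᵢ = 34 − 25 = 9 and n = 21 − 15 = 6.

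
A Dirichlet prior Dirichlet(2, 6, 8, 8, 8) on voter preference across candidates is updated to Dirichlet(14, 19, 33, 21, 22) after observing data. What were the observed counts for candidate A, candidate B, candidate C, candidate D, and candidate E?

For a Dirichlet(α) prior with multinomial counts c, the posterior is Dirichlet(α + c) componentwise.
Counts are posterior − prior componentwise: 14−2=12, 19−6=13, 33−8=25, 21−8=13, 22−8=14.

counts (12, 13, 25, 13, 14)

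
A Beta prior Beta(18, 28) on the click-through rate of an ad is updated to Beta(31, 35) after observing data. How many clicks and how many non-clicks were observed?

A Beta(a, b) prior with s successes and f failures in binomial data gives a Beta(a+s, b+f) posterior.
So s = 31 − 18 = 13 and f = 35 − 28 = 7.

13 clicks and 7 non-clicks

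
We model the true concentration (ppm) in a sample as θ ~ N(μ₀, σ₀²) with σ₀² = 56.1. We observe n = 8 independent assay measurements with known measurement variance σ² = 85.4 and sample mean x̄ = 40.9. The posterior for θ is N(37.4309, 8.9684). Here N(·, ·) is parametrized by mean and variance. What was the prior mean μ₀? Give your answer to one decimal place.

The posterior mean is a precision-weighted average: μ_n = (τ₀μ₀ + τ_data·x̄)/(τ₀+τ_data), with τ₀=1/σ₀² and τ_data=n/σ².
Here τ₀ = 1/56.1 = 0.017825 and τ_data = 8/85.4 = 0.093677, so τ_n = 0.111502.
Rearranging for μ₀: μ₀ = (μ_n·τ_n − τ_data·x̄)/τ₀ = (37.4309·0.111502 − 0.093677·40.9) / 0.017825 = 0.342231/0.017825 ≈ 19.2.

μ₀ = 19.2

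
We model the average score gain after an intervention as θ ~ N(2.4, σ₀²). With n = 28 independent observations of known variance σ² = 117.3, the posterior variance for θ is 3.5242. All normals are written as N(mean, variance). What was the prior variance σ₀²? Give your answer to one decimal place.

σ₀² = 22.2

Posterior precision equals prior precision plus data precision: 1/σ_n² = 1/σ₀² + n/σ².
So 1/σ₀² = 1/3.5242 − 28/117.3 = 0.283752 − 0.238704 = 0.045048.
Hence σ₀² = 1/0.045048 ≈ 22.2.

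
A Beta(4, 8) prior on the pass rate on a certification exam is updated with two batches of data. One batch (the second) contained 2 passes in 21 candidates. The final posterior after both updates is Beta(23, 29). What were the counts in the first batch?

Because Beta–binomial updating is additive in the counts, the combined data contributed (α_post−α_prior, β_post−β_prior) successes and failures.
Total across both batches: 23−4=19 passes, 29−8=21 failures.
Subtract the second batch: 19−2=17 passes and 21−19=2 failures.

17 passes and 2 failures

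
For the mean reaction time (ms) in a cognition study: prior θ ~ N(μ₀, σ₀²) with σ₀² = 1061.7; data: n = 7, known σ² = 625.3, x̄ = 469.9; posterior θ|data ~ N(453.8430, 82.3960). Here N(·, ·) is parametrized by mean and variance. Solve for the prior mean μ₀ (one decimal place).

With known observation variance, the Normal–Normal posterior has precision τ_n = τ₀ + n/σ² and mean μ_n = (τ₀μ₀ + (n/σ²)x̄)/τ_n.
Here τ₀ = 1/1061.7 = 0.000942 and τ_data = 7/625.3 = 0.011195, so τ_n = 0.012137.
Rearranging for μ₀: μ₀ = (μ_n·τ_n − τ_data·x̄)/τ₀ = (453.8430·0.012137 − 0.011195·469.9) / 0.000942 = 0.247762/0.000942 ≈ 263.0.

μ₀ = 263.0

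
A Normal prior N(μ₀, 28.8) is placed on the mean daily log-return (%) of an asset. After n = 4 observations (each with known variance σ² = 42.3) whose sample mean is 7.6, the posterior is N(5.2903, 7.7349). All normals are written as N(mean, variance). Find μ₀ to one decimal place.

The posterior mean is a precision-weighted average: μ_n = (τ₀μ₀ + τ_data·x̄)/(τ₀+τ_data), with τ₀=1/σ₀² and τ_data=n/σ².
Here τ₀ = 1/28.8 = 0.034722 and τ_data = 4/42.3 = 0.094563, so τ_n = 0.129285.
Rearranging for μ₀: μ₀ = (μ_n·τ_n − τ_data·x̄)/τ₀ = (5.2903·0.129285 − 0.094563·7.6) / 0.034722 = -0.034722/0.034722 ≈ -1.0.

μ₀ = -1.0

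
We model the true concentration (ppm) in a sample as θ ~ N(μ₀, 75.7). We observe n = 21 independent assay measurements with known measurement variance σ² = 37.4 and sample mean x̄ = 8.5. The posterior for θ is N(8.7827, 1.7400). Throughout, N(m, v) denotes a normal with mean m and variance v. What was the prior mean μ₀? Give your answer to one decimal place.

With known observation variance, the Normal–Normal posterior has precision τ_n = τ₀ + n/σ² and mean μ_n = (τ₀μ₀ + (n/σ²)x̄)/τ_n.
Here τ₀ = 1/75.7 = 0.013210 and τ_data = 21/37.4 = 0.561497, so τ_n = 0.574707.
Rearranging for μ₀: μ₀ = (μ_n·τ_n − τ_data·x̄)/τ₀ = (8.7827·0.574707 − 0.561497·8.5) / 0.013210 = 0.274755/0.013210 ≈ 20.8.

μ₀ = 20.8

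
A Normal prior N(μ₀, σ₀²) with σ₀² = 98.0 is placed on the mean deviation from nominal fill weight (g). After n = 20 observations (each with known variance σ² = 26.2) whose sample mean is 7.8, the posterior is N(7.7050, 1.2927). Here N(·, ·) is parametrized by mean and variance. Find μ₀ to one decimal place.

μ₀ = 0.6

The posterior mean is a precision-weighted average: μ_n = (τ₀μ₀ + τ_data·x̄)/(τ₀+τ_data), with τ₀=1/σ₀² and τ_data=n/σ².
Here τ₀ = 1/98.0 = 0.010204 and τ_data = 20/26.2 = 0.763359, so τ_n = 0.773563.
Rearranging for μ₀: μ₀ = (μ_n·τ_n − τ_data·x̄)/τ₀ = (7.7050·0.773563 − 0.763359·7.8) / 0.010204 = 0.006103/0.010204 ≈ 0.6.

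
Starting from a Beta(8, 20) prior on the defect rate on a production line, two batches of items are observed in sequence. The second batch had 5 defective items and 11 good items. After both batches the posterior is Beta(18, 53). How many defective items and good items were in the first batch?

5 defective items and 22 good items

Because Beta–binomial updating is additive in the counts, the combined data contributed (α_post−α_prior, β_post−β_prior) successes and failures.
Total across both batches: 18−8=10 defective items, 53−20=33 good items.
Subtract the second batch: 10−5=5 defective items and 33−11=22 good items.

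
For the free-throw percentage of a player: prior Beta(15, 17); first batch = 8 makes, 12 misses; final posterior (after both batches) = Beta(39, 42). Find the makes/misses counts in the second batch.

Sequential conjugate updates are equivalent to a single update on the pooled data, so total successes = posterior α − prior α and total failures = posterior β − prior β.
Total across both batches: 39−15=24 makes, 42−17=25 misses.
Subtract the first batch: 24−8=16 makes and 25−12=13 misses.

16 makes and 13 misses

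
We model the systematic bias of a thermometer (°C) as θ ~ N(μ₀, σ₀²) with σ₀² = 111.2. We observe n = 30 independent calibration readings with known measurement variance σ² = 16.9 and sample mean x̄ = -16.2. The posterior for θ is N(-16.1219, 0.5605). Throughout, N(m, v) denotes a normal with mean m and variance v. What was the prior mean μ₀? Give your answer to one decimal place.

The posterior mean is a precision-weighted average: μ_n = (τ₀μ₀ + τ_data·x̄)/(τ₀+τ_data), with τ₀=1/σ₀² and τ_data=n/σ².
Here τ₀ = 1/111.2 = 0.008993 and τ_data = 30/16.9 = 1.775148, so τ_n = 1.784141.
Rearranging for μ₀: μ₀ = (μ_n·τ_n − τ_data·x̄)/τ₀ = (-16.1219·1.784141 − 1.775148·-16.2) / 0.008993 = -0.006345/0.008993 ≈ -0.7.

μ₀ = -0.7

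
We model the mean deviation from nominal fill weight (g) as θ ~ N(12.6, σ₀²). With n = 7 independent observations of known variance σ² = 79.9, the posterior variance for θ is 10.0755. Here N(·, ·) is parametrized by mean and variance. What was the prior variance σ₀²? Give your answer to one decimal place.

Posterior precision equals prior precision plus data precision: 1/σ_n² = 1/σ₀² + n/σ².
So 1/σ₀² = 1/10.0755 − 7/79.9 = 0.099251 − 0.087610 = 0.011641.
Hence σ₀² = 1/0.011641 ≈ 85.9.

σ₀² = 85.9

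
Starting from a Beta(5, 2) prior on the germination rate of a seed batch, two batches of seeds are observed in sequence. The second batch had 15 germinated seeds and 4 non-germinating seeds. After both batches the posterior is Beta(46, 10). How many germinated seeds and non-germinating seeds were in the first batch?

26 germinated seeds and 4 non-germinating seeds

Sequential conjugate updates are equivalent to a single update on the pooled data, so total successes = posterior α − prior α and total failures = posterior β − prior β.
Total across both batches: 46−5=41 germinated seeds, 10−2=8 non-germinating seeds.
Subtract the second batch: 41−15=26 germinated seeds and 8−4=4 non-germinating seeds.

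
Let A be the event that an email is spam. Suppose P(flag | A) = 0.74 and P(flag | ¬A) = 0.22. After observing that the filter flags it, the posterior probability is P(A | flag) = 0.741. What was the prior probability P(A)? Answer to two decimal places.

Bayes' rule in odds form gives O(A|E) = O(A)·[P(E|A)/P(E|¬A)], hence O(A) = O(A|E)/LR.
Posterior odds = 0.741/(1−0.741) = 2.8610. LR = 0.74/0.22 = 3.3636.
Prior odds = 2.8610/3.3636 = 0.8506, so P(A) = 0.8506/(1+0.8506) ≈ 0.46.

P(A) = 0.46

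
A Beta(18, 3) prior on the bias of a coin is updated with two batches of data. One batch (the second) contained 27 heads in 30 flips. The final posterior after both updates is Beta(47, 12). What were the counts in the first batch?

2 heads and 6 tails

Sequential conjugate updates are equivalent to a single update on the pooled data, so total successes = posterior α − prior α and total failures = posterior β − prior β.
Total across both batches: 47−18=29 heads, 12−3=9 tails.
Subtract the second batch: 29−27=2 heads and 9−3=6 tails.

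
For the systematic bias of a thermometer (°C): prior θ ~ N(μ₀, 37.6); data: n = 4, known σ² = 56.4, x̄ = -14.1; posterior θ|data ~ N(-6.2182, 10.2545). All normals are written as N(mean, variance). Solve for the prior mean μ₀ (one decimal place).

With known observation variance, the Normal–Normal posterior has precision τ_n = τ₀ + n/σ² and mean μ_n = (τ₀μ₀ + (n/σ²)x̄)/τ_n.
Here τ₀ = 1/37.6 = 0.026596 and τ_data = 4/56.4 = 0.070922, so τ_n = 0.097518.
Rearranging for μ₀: μ₀ = (μ_n·τ_n − τ_data·x̄)/τ₀ = (-6.2182·0.097518 − 0.070922·-14.1) / 0.026596 = 0.393614/0.026596 ≈ 14.8.

μ₀ = 14.8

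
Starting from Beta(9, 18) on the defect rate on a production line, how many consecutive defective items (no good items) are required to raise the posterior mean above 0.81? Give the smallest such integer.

After k defective items and 0 good items the posterior is Beta(9+k, 18), with mean (9+k)/(9+18+k).
Set (9+k)/(27+k) > 0.81 and solve: k > (0.81·27 − 9)/(1 − 0.81) = 67.737.
The smallest integer exceeding 67.737 is 68, and checking k=68: (77)/(95) = 0.8105 > 0.81.

k = 68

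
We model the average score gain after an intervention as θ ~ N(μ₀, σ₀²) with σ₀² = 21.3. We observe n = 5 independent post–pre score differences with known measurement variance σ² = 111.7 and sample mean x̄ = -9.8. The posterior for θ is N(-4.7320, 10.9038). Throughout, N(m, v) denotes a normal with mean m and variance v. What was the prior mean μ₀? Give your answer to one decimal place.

With known observation variance, the Normal–Normal posterior has precision τ_n = τ₀ + n/σ² and mean μ_n = (τ₀μ₀ + (n/σ²)x̄)/τ_n.
Here τ₀ = 1/21.3 = 0.046948 and τ_data = 5/111.7 = 0.044763, so τ_n = 0.091711.
Rearranging for μ₀: μ₀ = (μ_n·τ_n − τ_data·x̄)/τ₀ = (-4.7320·0.091711 − 0.044763·-9.8) / 0.046948 = 0.004701/0.046948 ≈ 0.1.

μ₀ = 0.1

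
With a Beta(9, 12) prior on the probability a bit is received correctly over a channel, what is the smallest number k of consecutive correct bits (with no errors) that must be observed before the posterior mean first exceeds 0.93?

k = 151

After k correct bits and 0 errors the posterior is Beta(9+k, 12), with mean (9+k)/(9+12+k).
Set (9+k)/(21+k) > 0.93 and solve: k > (0.93·21 − 9)/(1 − 0.93) = 150.429.
The smallest integer exceeding 150.429 is 151, and checking k=151: (160)/(172) = 0.9302 > 0.93.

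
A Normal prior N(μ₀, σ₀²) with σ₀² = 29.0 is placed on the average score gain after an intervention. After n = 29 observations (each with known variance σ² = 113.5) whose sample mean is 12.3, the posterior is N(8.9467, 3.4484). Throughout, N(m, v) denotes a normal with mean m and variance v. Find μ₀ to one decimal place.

With known observation variance, the Normal–Normal posterior has precision τ_n = τ₀ + n/σ² and mean μ_n = (τ₀μ₀ + (n/σ²)x̄)/τ_n.
Here τ₀ = 1/29.0 = 0.034483 and τ_data = 29/113.5 = 0.255507, so τ_n = 0.289990.
Rearranging for μ₀: μ₀ = (μ_n·τ_n − τ_data·x̄)/τ₀ = (8.9467·0.289990 − 0.255507·12.3) / 0.034483 = -0.548283/0.034483 ≈ -15.9.

μ₀ = -15.9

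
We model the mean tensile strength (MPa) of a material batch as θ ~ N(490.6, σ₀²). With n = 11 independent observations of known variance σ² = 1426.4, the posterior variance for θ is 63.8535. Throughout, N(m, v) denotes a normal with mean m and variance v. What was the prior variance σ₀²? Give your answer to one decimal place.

σ₀² = 125.8

Posterior precision equals prior precision plus data precision: 1/σ_n² = 1/σ₀² + n/σ².
So 1/σ₀² = 1/63.8535 − 11/1426.4 = 0.015661 − 0.007712 = 0.007949.
Hence σ₀² = 1/0.007949 ≈ 125.8.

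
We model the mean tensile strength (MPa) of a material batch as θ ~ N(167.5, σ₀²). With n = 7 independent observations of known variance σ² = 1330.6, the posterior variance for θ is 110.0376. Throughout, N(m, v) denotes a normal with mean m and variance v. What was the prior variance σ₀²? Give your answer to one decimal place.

σ₀² = 261.3

For the Normal–Normal model with known σ², precisions add: τ_n = τ₀ + n/σ².
So 1/σ₀² = 1/110.0376 − 7/1330.6 = 0.009088 − 0.005261 = 0.003827.
Hence σ₀² = 1/0.003827 ≈ 261.3.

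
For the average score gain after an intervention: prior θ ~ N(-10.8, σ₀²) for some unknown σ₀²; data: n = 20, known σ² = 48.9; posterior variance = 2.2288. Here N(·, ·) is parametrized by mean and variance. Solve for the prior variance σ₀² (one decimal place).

σ₀² = 25.2

Posterior precision equals prior precision plus data precision: 1/σ_n² = 1/σ₀² + n/σ².
So 1/σ₀² = 1/2.2288 − 20/48.9 = 0.448672 − 0.408998 = 0.039674.
Hence σ₀² = 1/0.039674 ≈ 25.2.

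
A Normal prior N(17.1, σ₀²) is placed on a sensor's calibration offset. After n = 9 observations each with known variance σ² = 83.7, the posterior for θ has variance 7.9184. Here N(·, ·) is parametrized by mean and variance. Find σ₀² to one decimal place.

σ₀² = 53.3

For the Normal–Normal model with known σ², precisions add: τ_n = τ₀ + n/σ².
So 1/σ₀² = 1/7.9184 − 9/83.7 = 0.126288 − 0.107527 = 0.018761.
Hence σ₀² = 1/0.018761 ≈ 53.3.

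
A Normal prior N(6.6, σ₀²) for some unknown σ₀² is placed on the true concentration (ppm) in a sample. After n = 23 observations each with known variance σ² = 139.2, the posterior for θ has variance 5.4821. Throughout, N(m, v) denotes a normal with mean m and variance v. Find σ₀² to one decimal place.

σ₀² = 58.2

Posterior precision equals prior precision plus data precision: 1/σ_n² = 1/σ₀² + n/σ².
So 1/σ₀² = 1/5.4821 − 23/139.2 = 0.182412 − 0.165230 = 0.017182.
Hence σ₀² = 1/0.017182 ≈ 58.2.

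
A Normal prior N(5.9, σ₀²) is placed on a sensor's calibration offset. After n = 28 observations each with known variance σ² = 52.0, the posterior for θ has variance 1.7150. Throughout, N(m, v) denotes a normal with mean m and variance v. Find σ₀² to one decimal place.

σ₀² = 22.4

For the Normal–Normal model with known σ², precisions add: τ_n = τ₀ + n/σ².
So 1/σ₀² = 1/1.7150 − 28/52.0 = 0.583090 − 0.538462 = 0.044628.
Hence σ₀² = 1/0.044628 ≈ 22.4.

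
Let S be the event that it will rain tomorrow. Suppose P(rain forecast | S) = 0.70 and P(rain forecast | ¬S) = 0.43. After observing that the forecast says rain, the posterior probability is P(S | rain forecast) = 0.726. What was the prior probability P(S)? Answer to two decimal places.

Bayes' rule in odds form gives O(S|E) = O(S)·[P(E|S)/P(E|¬S)], hence O(S) = O(S|E)/LR.
Posterior odds = 0.726/(1−0.726) = 2.6496. LR = 0.70/0.43 = 1.6279.
Prior odds = 2.6496/1.6279 = 1.6276, so P(S) = 1.6276/(1+1.6276) ≈ 0.62.

P(S) = 0.62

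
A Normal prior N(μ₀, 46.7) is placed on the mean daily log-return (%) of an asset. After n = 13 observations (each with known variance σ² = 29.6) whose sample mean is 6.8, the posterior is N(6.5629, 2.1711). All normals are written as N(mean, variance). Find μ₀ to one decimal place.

μ₀ = 1.7

With known observation variance, the Normal–Normal posterior has precision τ_n = τ₀ + n/σ² and mean μ_n = (τ₀μ₀ + (n/σ²)x̄)/τ_n.
Here τ₀ = 1/46.7 = 0.021413 and τ_data = 13/29.6 = 0.439189, so τ_n = 0.460602.
Rearranging for μ₀: μ₀ = (μ_n·τ_n − τ_data·x̄)/τ₀ = (6.5629·0.460602 − 0.439189·6.8) / 0.021413 = 0.036400/0.021413 ≈ 1.7.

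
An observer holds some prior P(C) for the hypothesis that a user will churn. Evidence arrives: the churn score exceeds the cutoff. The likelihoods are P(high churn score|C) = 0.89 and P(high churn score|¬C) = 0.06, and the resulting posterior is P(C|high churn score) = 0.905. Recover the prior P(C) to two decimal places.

In odds form, posterior odds = prior odds × likelihood ratio, so prior odds = posterior odds ÷ LR.
Posterior odds = 0.905/(1−0.905) = 9.5263. LR = 0.89/0.06 = 14.8333.
Prior odds = 9.5263/14.8333 = 0.6422, so P(C) = 0.6422/(1+0.6422) ≈ 0.39.

P(C) = 0.39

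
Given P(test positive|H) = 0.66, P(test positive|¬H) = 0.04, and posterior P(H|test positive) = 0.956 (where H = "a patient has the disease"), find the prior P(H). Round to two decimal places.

In odds form, posterior odds = prior odds × likelihood ratio, so prior odds = posterior odds ÷ LR.
Posterior odds = 0.956/(1−0.956) = 21.7273. LR = 0.66/0.04 = 16.5000.
Prior odds = 21.7273/16.5000 = 1.3168, so P(H) = 1.3168/(1+1.3168) ≈ 0.57.

P(H) = 0.57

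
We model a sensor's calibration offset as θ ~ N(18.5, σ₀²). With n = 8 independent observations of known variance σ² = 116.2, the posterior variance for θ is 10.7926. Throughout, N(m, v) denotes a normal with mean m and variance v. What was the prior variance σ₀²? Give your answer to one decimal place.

σ₀² = 42.0

For the Normal–Normal model with known σ², precisions add: τ_n = τ₀ + n/σ².
So 1/σ₀² = 1/10.7926 − 8/116.2 = 0.092656 − 0.068847 = 0.023809.
Hence σ₀² = 1/0.023809 ≈ 42.0.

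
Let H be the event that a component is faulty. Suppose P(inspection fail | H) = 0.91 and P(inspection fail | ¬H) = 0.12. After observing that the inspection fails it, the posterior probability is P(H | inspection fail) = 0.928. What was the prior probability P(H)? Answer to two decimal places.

In odds form, posterior odds = prior odds × likelihood ratio, so prior odds = posterior odds ÷ LR.
Posterior odds = 0.928/(1−0.928) = 12.8889. LR = 0.91/0.12 = 7.5833.
Prior odds = 12.8889/7.5833 = 1.6996, so P(H) = 1.6996/(1+1.6996) ≈ 0.63.

P(H) = 0.63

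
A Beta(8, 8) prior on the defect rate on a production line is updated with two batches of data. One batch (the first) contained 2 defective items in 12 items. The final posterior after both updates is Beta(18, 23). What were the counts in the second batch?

Because Beta–binomial updating is additive in the counts, the combined data contributed (α_post−α_prior, β_post−β_prior) successes and failures.
Total across both batches: 18−8=10 defective items, 23−8=15 good items.
Subtract the first batch: 10−2=8 defective items and 15−10=5 good items.

8 defective items and 5 good items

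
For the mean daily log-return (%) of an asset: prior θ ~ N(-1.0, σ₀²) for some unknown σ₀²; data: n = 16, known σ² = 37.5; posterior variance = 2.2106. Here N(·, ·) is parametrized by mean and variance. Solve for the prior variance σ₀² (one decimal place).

σ₀² = 38.9

Posterior precision equals prior precision plus data precision: 1/σ_n² = 1/σ₀² + n/σ².
So 1/σ₀² = 1/2.2106 − 16/37.5 = 0.452366 − 0.426667 = 0.025699.
Hence σ₀² = 1/0.025699 ≈ 38.9.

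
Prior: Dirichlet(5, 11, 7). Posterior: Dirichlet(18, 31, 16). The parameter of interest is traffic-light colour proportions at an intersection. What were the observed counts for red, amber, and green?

counts (13, 20, 9)

For a Dirichlet(α) prior with multinomial counts c, the posterior is Dirichlet(α + c) componentwise.
Counts are posterior − prior componentwise: 18−5=13, 31−11=20, 16−7=9.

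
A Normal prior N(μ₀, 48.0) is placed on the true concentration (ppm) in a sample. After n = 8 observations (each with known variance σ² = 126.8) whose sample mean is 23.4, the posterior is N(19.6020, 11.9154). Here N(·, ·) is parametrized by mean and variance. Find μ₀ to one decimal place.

μ₀ = 8.1

With known observation variance, the Normal–Normal posterior has precision τ_n = τ₀ + n/σ² and mean μ_n = (τ₀μ₀ + (n/σ²)x̄)/τ_n.
Here τ₀ = 1/48.0 = 0.020833 and τ_data = 8/126.8 = 0.063091, so τ_n = 0.083924.
Rearranging for μ₀: μ₀ = (μ_n·τ_n − τ_data·x̄)/τ₀ = (19.6020·0.083924 − 0.063091·23.4) / 0.020833 = 0.168749/0.020833 ≈ 8.1.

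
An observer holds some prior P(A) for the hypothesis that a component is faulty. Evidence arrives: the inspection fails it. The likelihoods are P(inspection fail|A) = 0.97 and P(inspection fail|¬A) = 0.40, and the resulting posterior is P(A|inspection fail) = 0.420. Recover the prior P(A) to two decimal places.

Bayes' rule in odds form gives O(A|E) = O(A)·[P(E|A)/P(E|¬A)], hence O(A) = O(A|E)/LR.
Posterior odds = 0.420/(1−0.420) = 0.7241. LR = 0.97/0.40 = 2.4250.
Prior odds = 0.7241/2.4250 = 0.2986, so P(A) = 0.2986/(1+0.2986) ≈ 0.23.

P(A) = 0.23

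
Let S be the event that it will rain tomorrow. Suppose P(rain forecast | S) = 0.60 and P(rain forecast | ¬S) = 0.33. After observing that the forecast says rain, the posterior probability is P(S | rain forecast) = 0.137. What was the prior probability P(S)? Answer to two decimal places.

P(S) = 0.08

In odds form, posterior odds = prior odds × likelihood ratio, so prior odds = posterior odds ÷ LR.
Posterior odds = 0.137/(1−0.137) = 0.1587. LR = 0.60/0.33 = 1.8182.
Prior odds = 0.1587/1.8182 = 0.0873, so P(S) = 0.0873/(1+0.0873) ≈ 0.08.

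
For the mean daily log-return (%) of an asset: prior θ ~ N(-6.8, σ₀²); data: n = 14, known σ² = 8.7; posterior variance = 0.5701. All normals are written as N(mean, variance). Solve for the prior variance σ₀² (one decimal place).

For the Normal–Normal model with known σ², precisions add: τ_n = τ₀ + n/σ².
So 1/σ₀² = 1/0.5701 − 14/8.7 = 1.754078 − 1.609195 = 0.144883.
Hence σ₀² = 1/0.144883 ≈ 6.9.

σ₀² = 6.9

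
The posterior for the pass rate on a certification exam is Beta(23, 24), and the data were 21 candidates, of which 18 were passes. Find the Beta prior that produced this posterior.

Beta(5, 21)

A Beta(a, b) prior with s successes and f failures in binomial data gives a Beta(a+s, b+f) posterior.
So a = 23 − 18 = 5 and b = 24 − 3 = 21.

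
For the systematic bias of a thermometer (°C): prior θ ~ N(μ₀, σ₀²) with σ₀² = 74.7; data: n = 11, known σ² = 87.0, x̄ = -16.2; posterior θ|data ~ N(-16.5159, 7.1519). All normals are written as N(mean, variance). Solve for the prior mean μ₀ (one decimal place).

μ₀ = -19.5

The posterior mean is a precision-weighted average: μ_n = (τ₀μ₀ + τ_data·x̄)/(τ₀+τ_data), with τ₀=1/σ₀² and τ_data=n/σ².
Here τ₀ = 1/74.7 = 0.013387 and τ_data = 11/87.0 = 0.126437, so τ_n = 0.139824.
Rearranging for μ₀: μ₀ = (μ_n·τ_n − τ_data·x̄)/τ₀ = (-16.5159·0.139824 − 0.126437·-16.2) / 0.013387 = -0.261040/0.013387 ≈ -19.5.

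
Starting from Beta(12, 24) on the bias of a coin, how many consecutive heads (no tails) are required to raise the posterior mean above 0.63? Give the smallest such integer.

k = 29

After k heads and 0 tails the posterior is Beta(12+k, 24), with mean (12+k)/(12+24+k).
Set (12+k)/(36+k) > 0.63 and solve: k > (0.63·36 − 12)/(1 − 0.63) = 28.865.
The smallest integer exceeding 28.865 is 29, and checking k=29: (41)/(65) = 0.6308 > 0.63.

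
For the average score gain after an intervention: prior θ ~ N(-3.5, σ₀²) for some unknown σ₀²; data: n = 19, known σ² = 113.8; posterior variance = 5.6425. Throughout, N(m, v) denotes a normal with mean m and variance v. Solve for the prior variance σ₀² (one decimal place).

σ₀² = 97.4

Posterior precision equals prior precision plus data precision: 1/σ_n² = 1/σ₀² + n/σ².
So 1/σ₀² = 1/5.6425 − 19/113.8 = 0.177226 − 0.166960 = 0.010266.
Hence σ₀² = 1/0.010266 ≈ 97.4.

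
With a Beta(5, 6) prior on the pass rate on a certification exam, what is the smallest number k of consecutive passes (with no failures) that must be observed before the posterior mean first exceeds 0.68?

k = 8

After k passes and 0 failures the posterior is Beta(5+k, 6), with mean (5+k)/(5+6+k).
Set (5+k)/(11+k) > 0.68 and solve: k > (0.68·11 − 5)/(1 − 0.68) = 7.750.
The smallest integer exceeding 7.750 is 8, and checking k=8: (13)/(19) = 0.6842 > 0.68.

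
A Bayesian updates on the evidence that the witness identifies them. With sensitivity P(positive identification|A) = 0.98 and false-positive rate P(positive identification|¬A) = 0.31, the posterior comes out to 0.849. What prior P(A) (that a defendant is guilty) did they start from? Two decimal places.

P(A) = 0.64

Bayes' rule in odds form gives O(A|E) = O(A)·[P(E|A)/P(E|¬A)], hence O(A) = O(A|E)/LR.
Posterior odds = 0.849/(1−0.849) = 5.6225. LR = 0.98/0.31 = 3.1613.
Prior odds = 5.6225/3.1613 = 1.7785, so P(A) = 1.7785/(1+1.7785) ≈ 0.64.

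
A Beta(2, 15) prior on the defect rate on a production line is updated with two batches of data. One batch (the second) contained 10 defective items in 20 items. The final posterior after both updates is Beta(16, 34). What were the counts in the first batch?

4 defective items and 9 good items

Sequential conjugate updates are equivalent to a single update on the pooled data, so total successes = posterior α − prior α and total failures = posterior β − prior β.
Total across both batches: 16−2=14 defective items, 34−15=19 good items.
Subtract the second batch: 14−10=4 defective items and 19−10=9 good items.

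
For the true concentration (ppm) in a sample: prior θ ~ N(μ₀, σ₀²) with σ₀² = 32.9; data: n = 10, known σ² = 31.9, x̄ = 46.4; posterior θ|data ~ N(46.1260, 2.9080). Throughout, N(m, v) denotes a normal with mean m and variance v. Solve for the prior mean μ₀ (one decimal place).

The posterior mean is a precision-weighted average: μ_n = (τ₀μ₀ + τ_data·x̄)/(τ₀+τ_data), with τ₀=1/σ₀² and τ_data=n/σ².
Here τ₀ = 1/32.9 = 0.030395 and τ_data = 10/31.9 = 0.313480, so τ_n = 0.343875.
Rearranging for μ₀: μ₀ = (μ_n·τ_n − τ_data·x̄)/τ₀ = (46.1260·0.343875 − 0.313480·46.4) / 0.030395 = 1.316106/0.030395 ≈ 43.3.

μ₀ = 43.3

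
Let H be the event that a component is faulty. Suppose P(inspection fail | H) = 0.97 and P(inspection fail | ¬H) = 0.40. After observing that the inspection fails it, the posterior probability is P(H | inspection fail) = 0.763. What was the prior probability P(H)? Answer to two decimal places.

In odds form, posterior odds = prior odds × likelihood ratio, so prior odds = posterior odds ÷ LR.
Posterior odds = 0.763/(1−0.763) = 3.2194. LR = 0.97/0.40 = 2.4250.
Prior odds = 3.2194/2.4250 = 1.3276, so P(H) = 1.3276/(1+1.3276) ≈ 0.57.

P(H) = 0.57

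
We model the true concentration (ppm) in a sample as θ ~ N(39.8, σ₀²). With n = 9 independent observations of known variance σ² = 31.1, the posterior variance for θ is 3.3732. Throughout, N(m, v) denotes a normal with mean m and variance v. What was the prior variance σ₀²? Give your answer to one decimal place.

σ₀² = 141.5

For the Normal–Normal model with known σ², precisions add: τ_n = τ₀ + n/σ².
So 1/σ₀² = 1/3.3732 − 9/31.1 = 0.296454 − 0.289389 = 0.007065.
Hence σ₀² = 1/0.007065 ≈ 141.5.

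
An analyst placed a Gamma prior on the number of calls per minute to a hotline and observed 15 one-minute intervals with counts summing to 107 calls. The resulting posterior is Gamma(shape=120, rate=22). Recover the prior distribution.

A Gamma(α, β) prior (rate parametrization) on a Poisson rate with n observations summing to S gives posterior Gamma(α+S, β+n).
So α = 120 − 107 = 13 and β = 22 − 15 = 7.

Gamma(shape=13, rate=7)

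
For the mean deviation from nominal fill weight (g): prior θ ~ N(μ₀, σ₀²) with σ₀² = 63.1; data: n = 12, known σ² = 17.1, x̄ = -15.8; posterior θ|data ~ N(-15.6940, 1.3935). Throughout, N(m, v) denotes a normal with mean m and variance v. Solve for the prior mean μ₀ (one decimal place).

μ₀ = -11.0

The posterior mean is a precision-weighted average: μ_n = (τ₀μ₀ + τ_data·x̄)/(τ₀+τ_data), with τ₀=1/σ₀² and τ_data=n/σ².
Here τ₀ = 1/63.1 = 0.015848 and τ_data = 12/17.1 = 0.701754, so τ_n = 0.717602.
Rearranging for μ₀: μ₀ = (μ_n·τ_n − τ_data·x̄)/τ₀ = (-15.6940·0.717602 − 0.701754·-15.8) / 0.015848 = -0.174333/0.015848 ≈ -11.0.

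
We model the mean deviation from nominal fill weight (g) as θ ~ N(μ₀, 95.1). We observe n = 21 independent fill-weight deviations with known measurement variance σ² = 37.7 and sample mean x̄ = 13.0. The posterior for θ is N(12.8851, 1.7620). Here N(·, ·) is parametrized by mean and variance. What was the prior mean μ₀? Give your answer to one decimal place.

With known observation variance, the Normal–Normal posterior has precision τ_n = τ₀ + n/σ² and mean μ_n = (τ₀μ₀ + (n/σ²)x̄)/τ_n.
Here τ₀ = 1/95.1 = 0.010515 and τ_data = 21/37.7 = 0.557029, so τ_n = 0.567544.
Rearranging for μ₀: μ₀ = (μ_n·τ_n − τ_data·x̄)/τ₀ = (12.8851·0.567544 − 0.557029·13.0) / 0.010515 = 0.071484/0.010515 ≈ 6.8.

μ₀ = 6.8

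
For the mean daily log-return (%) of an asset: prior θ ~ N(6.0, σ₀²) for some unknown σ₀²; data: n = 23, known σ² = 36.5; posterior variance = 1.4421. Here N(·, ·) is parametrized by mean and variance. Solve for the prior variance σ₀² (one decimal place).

σ₀² = 15.8

For the Normal–Normal model with known σ², precisions add: τ_n = τ₀ + n/σ².
So 1/σ₀² = 1/1.4421 − 23/36.5 = 0.693433 − 0.630137 = 0.063296.
Hence σ₀² = 1/0.063296 ≈ 15.8.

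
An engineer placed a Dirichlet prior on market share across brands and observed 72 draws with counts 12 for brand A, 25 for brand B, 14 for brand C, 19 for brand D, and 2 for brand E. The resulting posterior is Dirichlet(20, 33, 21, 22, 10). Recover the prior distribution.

Dirichlet(8, 8, 7, 3, 8)

For a Dirichlet(α) prior with multinomial counts c, the posterior is Dirichlet(α + c) componentwise.
Subtract each count from the matching posterior parameter: 20−12=8, 33−25=8, 21−14=7, 22−19=3, 10−2=8.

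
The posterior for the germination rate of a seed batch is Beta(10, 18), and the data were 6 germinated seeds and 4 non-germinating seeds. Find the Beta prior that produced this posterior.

Beta(4, 14)

Under Beta–binomial conjugacy the posterior parameters are (α+s, β+f).
Subtract the data counts: 10−6=4, 18−4=14.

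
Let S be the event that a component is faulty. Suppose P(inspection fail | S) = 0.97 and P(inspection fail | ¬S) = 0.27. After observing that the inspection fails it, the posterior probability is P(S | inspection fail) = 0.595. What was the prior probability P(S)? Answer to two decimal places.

P(S) = 0.29

Bayes' rule in odds form gives O(S|E) = O(S)·[P(E|S)/P(E|¬S)], hence O(S) = O(S|E)/LR.
Posterior odds = 0.595/(1−0.595) = 1.4691. LR = 0.97/0.27 = 3.5926.
Prior odds = 1.4691/3.5926 = 0.4089, so P(S) = 0.4089/(1+0.4089) ≈ 0.29.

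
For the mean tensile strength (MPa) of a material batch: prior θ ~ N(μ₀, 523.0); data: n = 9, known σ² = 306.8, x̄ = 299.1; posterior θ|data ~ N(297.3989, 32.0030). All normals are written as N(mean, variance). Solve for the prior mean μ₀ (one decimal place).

The posterior mean is a precision-weighted average: μ_n = (τ₀μ₀ + τ_data·x̄)/(τ₀+τ_data), with τ₀=1/σ₀² and τ_data=n/σ².
Here τ₀ = 1/523.0 = 0.001912 and τ_data = 9/306.8 = 0.029335, so τ_n = 0.031247.
Rearranging for μ₀: μ₀ = (μ_n·τ_n − τ_data·x̄)/τ₀ = (297.3989·0.031247 − 0.029335·299.1) / 0.001912 = 0.518725/0.001912 ≈ 271.3.

μ₀ = 271.3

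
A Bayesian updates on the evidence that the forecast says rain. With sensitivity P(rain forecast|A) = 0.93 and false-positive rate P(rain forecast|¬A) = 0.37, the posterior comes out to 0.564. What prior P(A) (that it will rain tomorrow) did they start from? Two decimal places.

P(A) = 0.34

Bayes' rule in odds form gives O(A|E) = O(A)·[P(E|A)/P(E|¬A)], hence O(A) = O(A|E)/LR.
Posterior odds = 0.564/(1−0.564) = 1.2936. LR = 0.93/0.37 = 2.5135.
Prior odds = 1.2936/2.5135 = 0.5147, so P(A) = 0.5147/(1+0.5147) ≈ 0.34.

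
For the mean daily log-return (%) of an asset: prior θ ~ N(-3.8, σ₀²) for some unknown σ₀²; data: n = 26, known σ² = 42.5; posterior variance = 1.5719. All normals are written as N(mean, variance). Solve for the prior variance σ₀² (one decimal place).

Posterior precision equals prior precision plus data precision: 1/σ_n² = 1/σ₀² + n/σ².
So 1/σ₀² = 1/1.5719 − 26/42.5 = 0.636173 − 0.611765 = 0.024408.
Hence σ₀² = 1/0.024408 ≈ 41.0.

σ₀² = 41.0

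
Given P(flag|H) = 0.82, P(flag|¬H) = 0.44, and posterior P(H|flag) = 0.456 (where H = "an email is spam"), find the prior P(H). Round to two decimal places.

P(H) = 0.31

Bayes' rule in odds form gives O(H|E) = O(H)·[P(E|H)/P(E|¬H)], hence O(H) = O(H|E)/LR.
Posterior odds = 0.456/(1−0.456) = 0.8382. LR = 0.82/0.44 = 1.8636.
Prior odds = 0.8382/1.8636 = 0.4498, so P(H) = 0.4498/(1+0.4498) ≈ 0.31.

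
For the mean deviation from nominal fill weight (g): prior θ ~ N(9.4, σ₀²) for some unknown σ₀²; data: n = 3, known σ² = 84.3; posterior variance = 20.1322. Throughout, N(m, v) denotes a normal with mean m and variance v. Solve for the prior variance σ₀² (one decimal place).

σ₀² = 71.0

For the Normal–Normal model with known σ², precisions add: τ_n = τ₀ + n/σ².
So 1/σ₀² = 1/20.1322 − 3/84.3 = 0.049672 − 0.035587 = 0.014085.
Hence σ₀² = 1/0.014085 ≈ 71.0.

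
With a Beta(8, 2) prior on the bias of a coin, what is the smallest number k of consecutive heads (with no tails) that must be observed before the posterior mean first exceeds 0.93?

After k heads and 0 tails the posterior is Beta(8+k, 2), with mean (8+k)/(8+2+k).
Set (8+k)/(10+k) > 0.93 and solve: k > (0.93·10 − 8)/(1 − 0.93) = 18.571.
The smallest integer exceeding 18.571 is 19, and checking k=19: (27)/(29) = 0.9310 > 0.93.

k = 19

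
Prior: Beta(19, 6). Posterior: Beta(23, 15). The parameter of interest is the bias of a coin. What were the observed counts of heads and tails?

4 heads and 9 tails

Beta is conjugate to the binomial likelihood: posterior = Beta(a+s, b+f).
So s = 23 − 19 = 4 and f = 15 − 6 = 9.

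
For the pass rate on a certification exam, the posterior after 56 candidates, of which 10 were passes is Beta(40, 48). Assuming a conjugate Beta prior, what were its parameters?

Beta(30, 2)

Under Beta–binomial conjugacy the posterior parameters are (a+s, b+f).
Subtract the data counts: 40−10=30, 48−46=2.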